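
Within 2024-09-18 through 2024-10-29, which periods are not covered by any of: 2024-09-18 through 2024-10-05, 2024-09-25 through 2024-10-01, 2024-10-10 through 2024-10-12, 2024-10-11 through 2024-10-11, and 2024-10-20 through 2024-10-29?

2024-10-06 through 2024-10-09, 2024-10-13 through 2024-10-19

Covered (merged): 2024-09-18 through 2024-10-05, 2024-10-10 through 2024-10-12, 2024-10-20 through 2024-10-29.
Gaps within 2024-09-18 through 2024-10-29: 2024-10-06 through 2024-10-09, 2024-10-13 through 2024-10-19.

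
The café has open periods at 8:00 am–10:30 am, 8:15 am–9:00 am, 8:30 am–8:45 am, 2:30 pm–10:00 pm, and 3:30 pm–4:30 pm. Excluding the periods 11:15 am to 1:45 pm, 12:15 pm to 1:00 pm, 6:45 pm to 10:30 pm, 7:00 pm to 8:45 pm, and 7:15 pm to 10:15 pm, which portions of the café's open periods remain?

8:00 am-10:30 am, 2:30 pm-6:45 pm

A, merged: 8:00 am-10:30 am, 2:30 pm-10:00 pm.
B, merged: 11:15 am-1:45 pm, 6:45 pm-10:30 pm.
8:00 am-10:30 am: nothing removed.
2:30 pm-10:00 pm \ B = 2:30 pm-6:45 pm.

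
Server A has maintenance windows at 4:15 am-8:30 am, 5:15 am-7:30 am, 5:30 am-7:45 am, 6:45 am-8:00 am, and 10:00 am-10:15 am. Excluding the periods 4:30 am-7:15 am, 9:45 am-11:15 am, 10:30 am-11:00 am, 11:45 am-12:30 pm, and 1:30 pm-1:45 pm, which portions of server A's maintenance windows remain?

4:15 am-4:30 am, 7:15 am-8:30 am

A, merged: 4:15 am-8:30 am, 10:00 am-10:15 am.
B, merged: 4:30 am-7:15 am, 9:45 am-11:15 am, 11:45 am-12:30 pm, 1:30 pm-1:45 pm.
4:15 am-8:30 am minus B → 4:15 am-4:30 am, 7:15 am-8:30 am.
10:00 am-10:15 am: fully covered by B → removed.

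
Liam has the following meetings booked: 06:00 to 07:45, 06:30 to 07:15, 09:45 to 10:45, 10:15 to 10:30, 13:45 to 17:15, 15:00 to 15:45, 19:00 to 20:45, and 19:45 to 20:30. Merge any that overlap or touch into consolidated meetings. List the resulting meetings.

06:30–07:15 overlaps/touches 06:00–07:45 → extend to 06:00–07:45.
09:45–10:45 is disjoint → start new block.
10:15–10:30 overlaps/touches 09:45–10:45 → extend to 09:45–10:45.
13:45–17:15 is disjoint → start new block.
15:00–15:45 overlaps/touches 13:45–17:15 → extend to 13:45–17:15.
19:00–20:45 is disjoint → start new block.
19:45–20:30 overlaps/touches 19:00–20:45 → extend to 19:00–20:45.

06:00–07:45, 09:45–10:45, 13:45–17:15, 19:00–20:45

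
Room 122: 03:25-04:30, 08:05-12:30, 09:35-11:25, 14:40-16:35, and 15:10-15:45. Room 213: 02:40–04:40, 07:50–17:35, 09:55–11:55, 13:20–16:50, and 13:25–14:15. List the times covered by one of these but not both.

02:40–03:25, 04:30–04:40, 07:50–08:05, 12:30–14:40, 16:35–17:35

First set merges to 03:25–04:30, 08:05–12:30, 14:40–16:35.
Second set merges to 02:40–04:40, 07:50–17:35.
A \ B = none.
B \ A = 02:40–03:25, 04:30–04:40, 07:50–08:05, 12:30–14:40, 16:35–17:35.
Union of the two gives the symmetric difference.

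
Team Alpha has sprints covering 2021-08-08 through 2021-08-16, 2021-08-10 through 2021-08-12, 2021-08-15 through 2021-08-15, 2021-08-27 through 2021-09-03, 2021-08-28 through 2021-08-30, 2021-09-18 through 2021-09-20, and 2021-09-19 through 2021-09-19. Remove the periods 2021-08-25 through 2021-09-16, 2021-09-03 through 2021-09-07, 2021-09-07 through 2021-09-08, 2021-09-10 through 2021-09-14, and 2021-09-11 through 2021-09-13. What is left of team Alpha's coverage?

2021-08-08 through 2021-08-16, 2021-09-18 through 2021-09-20

A, merged: 2021-08-08 through 2021-08-16, 2021-08-27 through 2021-09-03, 2021-09-18 through 2021-09-20.
B, merged: 2021-08-25 through 2021-09-16.
2021-08-08 through 2021-08-16: nothing removed.
2021-08-27 through 2021-09-03: entirely removed.
2021-09-18 through 2021-09-20: nothing removed.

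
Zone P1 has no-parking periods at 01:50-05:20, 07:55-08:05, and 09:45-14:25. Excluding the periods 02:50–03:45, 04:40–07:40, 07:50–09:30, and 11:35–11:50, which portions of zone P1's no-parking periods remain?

01:50-02:50, 03:45-04:40, 09:45-11:35, 11:50-14:25

01:50-05:20 with B removed leaves 01:50-02:50, 03:45-04:40.
07:55-08:05 lies entirely inside B → drops out.
09:45-14:25 with B removed leaves 09:45-11:35, 11:50-14:25.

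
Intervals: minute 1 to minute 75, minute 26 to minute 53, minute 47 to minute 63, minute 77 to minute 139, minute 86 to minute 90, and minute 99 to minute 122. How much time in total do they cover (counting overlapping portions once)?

Merged: minute 1 to minute 75, minute 77 to minute 139.
Lengths: 74 minutes + 62 minutes = 136 minutes.

136 minutes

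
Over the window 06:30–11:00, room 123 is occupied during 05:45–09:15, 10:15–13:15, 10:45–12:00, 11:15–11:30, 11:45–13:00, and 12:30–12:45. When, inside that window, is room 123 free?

Covered (merged): 05:45–09:15, 10:15–13:15.
Complement within 06:30–11:00: 09:15–10:15.

09:15–10:15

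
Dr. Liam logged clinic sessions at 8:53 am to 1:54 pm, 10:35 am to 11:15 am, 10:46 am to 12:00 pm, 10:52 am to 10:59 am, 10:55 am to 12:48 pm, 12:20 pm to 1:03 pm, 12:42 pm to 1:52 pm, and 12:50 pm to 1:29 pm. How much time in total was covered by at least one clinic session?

5 h 1 min

Merged: 8:53 am–1:54 pm.
Length: 5 h 1 min.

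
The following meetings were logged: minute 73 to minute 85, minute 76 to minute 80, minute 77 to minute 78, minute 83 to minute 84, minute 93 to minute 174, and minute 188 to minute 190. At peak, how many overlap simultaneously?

3

At minute 77, 3 of the intervals are simultaneously active.
No point has more.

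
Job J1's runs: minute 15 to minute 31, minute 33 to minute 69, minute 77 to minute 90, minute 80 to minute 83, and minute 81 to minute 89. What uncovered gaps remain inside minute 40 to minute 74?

minute 69 to minute 74

The merged coverage is minute 15 to minute 31, minute 33 to minute 69, minute 77 to minute 90.
Gaps within minute 40 to minute 74: minute 69 to minute 74.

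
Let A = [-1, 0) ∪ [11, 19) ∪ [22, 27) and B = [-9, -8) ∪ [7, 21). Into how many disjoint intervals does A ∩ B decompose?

A ∩ B = [11, 19).
That is 1 disjoint piece.

1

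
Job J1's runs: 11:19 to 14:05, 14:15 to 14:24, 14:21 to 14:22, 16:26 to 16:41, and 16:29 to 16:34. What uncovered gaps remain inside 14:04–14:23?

14:05–14:15

The merged coverage is 11:19–14:05, 14:15–14:24, 16:26–16:41.
Complement within 14:04–14:23: 14:05–14:15.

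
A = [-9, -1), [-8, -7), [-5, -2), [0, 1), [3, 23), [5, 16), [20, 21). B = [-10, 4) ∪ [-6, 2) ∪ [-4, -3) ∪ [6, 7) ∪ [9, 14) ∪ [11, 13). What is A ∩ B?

[-9, -1) ∪ [0, 1) ∪ [3, 4) ∪ [6, 7) ∪ [9, 14)

First set merges to [-9, -1), [0, 1), [3, 23).
Second set merges to [-10, 4), [6, 7), [9, 14).
[-9, -1) overlaps B on [-9, -1).
[0, 1) overlaps B on [0, 1).
[3, 23) overlaps B on [3, 4), [6, 7), [9, 14).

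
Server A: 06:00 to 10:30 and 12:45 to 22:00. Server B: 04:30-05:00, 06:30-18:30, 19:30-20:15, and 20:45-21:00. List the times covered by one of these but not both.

A but not B: 06:00-06:30, 18:30-19:30, 20:15-20:45, 21:00-22:00.
B but not A: 04:30-05:00, 10:30-12:45.
Combining gives A △ B.

04:30-05:00, 06:00-06:30, 10:30-12:45, 18:30-19:30, 20:15-20:45, 21:00-22:00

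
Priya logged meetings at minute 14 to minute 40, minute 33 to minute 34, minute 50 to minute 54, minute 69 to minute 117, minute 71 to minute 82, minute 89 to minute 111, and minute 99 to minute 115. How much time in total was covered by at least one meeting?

78 minutes

Merged: minute 14 to minute 40, minute 50 to minute 54, minute 69 to minute 117.
Lengths: 26 minutes + 4 minutes + 48 minutes = 78 minutes.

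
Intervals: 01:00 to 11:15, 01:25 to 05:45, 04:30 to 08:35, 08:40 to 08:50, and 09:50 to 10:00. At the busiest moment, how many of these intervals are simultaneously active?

3

At 04:30, 3 of the intervals are simultaneously active.
No point has more.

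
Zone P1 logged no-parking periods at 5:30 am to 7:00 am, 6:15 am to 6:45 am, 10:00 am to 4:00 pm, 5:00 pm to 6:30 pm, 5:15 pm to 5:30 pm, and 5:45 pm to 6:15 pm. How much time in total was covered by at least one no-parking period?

Merged: 5:30 am–7:00 am, 10:00 am–4:00 pm, 5:00 pm–6:30 pm.
Lengths: 1 h 30 min + 6 h + 1 h 30 min = 9 h.

9 h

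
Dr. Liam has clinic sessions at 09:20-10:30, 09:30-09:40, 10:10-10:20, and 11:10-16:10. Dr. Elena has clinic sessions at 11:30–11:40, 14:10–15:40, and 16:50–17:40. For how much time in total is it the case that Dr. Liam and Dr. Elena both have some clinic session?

Merge the first list: 09:20–10:30, 11:10–16:10.
A ∩ B = 11:30–11:40, 14:10–15:40.
Total: 10 min + 1 h 30 min = 1 h 40 min.

1 h 40 min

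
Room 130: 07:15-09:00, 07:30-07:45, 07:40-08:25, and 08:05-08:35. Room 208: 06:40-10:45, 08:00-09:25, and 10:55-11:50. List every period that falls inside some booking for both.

07:15-09:00

A, merged: 07:15-09:00.
B, merged: 06:40-10:45, 10:55-11:50.
07:15-09:00 ∩ B → 07:15-09:00.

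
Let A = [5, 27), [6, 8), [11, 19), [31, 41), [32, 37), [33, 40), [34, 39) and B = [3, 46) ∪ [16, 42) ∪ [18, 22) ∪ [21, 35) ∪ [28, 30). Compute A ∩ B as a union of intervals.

[5, 27) ∪ [31, 41)

Merge the first list: [5, 27), [31, 41).
Merge the second list: [3, 46).
[5, 27) overlaps B on [5, 27).
[31, 41) overlaps B on [31, 41).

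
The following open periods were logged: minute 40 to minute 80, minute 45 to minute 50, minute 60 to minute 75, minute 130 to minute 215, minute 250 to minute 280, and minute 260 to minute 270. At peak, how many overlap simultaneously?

2

Walk the sorted start/end points keeping a running depth.
The depth first hits 2 at minute 45.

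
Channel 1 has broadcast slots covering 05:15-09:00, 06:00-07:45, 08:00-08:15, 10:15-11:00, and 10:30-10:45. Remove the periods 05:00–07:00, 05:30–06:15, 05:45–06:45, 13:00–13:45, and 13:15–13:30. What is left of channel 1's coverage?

A, merged: 05:15-09:00, 10:15-11:00.
B, merged: 05:00-07:00, 13:00-13:45.
05:15-09:00 with B removed leaves 07:00-09:00.
10:15-11:00 is untouched.

07:00-09:00, 10:15-11:00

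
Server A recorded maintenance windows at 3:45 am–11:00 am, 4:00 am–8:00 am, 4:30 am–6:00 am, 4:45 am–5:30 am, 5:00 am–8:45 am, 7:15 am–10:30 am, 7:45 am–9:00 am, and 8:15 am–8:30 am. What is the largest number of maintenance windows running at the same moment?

5

Walk the sorted start/end points keeping a running depth.
The depth first hits 5 at 5:00 am.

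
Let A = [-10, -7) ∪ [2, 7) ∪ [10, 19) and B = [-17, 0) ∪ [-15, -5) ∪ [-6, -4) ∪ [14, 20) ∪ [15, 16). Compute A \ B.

B, merged: [-17, 0), [14, 20).
[-10, -7): entirely removed.
[2, 7): nothing removed.
[10, 19) \ B = [10, 14).

[2, 7) ∪ [10, 14)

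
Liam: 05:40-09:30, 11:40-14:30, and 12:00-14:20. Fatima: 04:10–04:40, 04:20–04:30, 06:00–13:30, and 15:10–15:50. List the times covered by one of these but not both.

First set merges to 05:40–09:30, 11:40–14:30.
Second set merges to 04:10–04:40, 06:00–13:30, 15:10–15:50.
A \ B = 05:40–06:00, 13:30–14:30.
B \ A = 04:10–04:40, 09:30–11:40, 15:10–15:50.
Union of the two gives the symmetric difference.

04:10–04:40, 05:40–06:00, 09:30–11:40, 13:30–14:30, 15:10–15:50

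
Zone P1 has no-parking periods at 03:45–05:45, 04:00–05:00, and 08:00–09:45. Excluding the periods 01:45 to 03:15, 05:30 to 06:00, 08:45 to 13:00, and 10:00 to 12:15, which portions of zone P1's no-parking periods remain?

A, merged: 03:45–05:45, 08:00–09:45.
B, merged: 01:45–03:15, 05:30–06:00, 08:45–13:00.
03:45–05:45 minus B → 03:45–05:30.
08:00–09:45 minus B → 08:00–08:45.

03:45–05:30, 08:00–08:45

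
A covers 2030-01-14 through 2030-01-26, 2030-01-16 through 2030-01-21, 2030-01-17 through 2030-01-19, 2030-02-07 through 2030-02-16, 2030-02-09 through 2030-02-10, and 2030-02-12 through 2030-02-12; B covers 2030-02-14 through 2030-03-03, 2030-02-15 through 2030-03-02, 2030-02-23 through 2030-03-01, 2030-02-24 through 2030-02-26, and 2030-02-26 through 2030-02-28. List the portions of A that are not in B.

Merge the first list: 2030-01-14 through 2030-01-26, 2030-02-07 through 2030-02-16.
Merge the second list: 2030-02-14 through 2030-03-03.
2030-01-14 through 2030-01-26: no B overlap → unchanged.
2030-02-07 through 2030-02-16 minus B → 2030-02-07 through 2030-02-13.

2030-01-14 through 2030-01-26, 2030-02-07 through 2030-02-13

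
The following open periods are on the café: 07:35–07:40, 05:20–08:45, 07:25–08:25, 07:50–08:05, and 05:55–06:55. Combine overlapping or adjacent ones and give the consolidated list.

Sort by start: 05:20-08:45, 05:55-06:55, 07:25-08:25, 07:35-07:40, 07:50-08:05.
05:55-06:55 overlaps/touches 05:20-08:45 → extend to 05:20-08:45.
07:25-08:25 overlaps/touches 05:20-08:45 → extend to 05:20-08:45.
07:35-07:40 overlaps/touches 05:20-08:45 → extend to 05:20-08:45.
07:50-08:05 overlaps/touches 05:20-08:45 → extend to 05:20-08:45.

05:20-08:45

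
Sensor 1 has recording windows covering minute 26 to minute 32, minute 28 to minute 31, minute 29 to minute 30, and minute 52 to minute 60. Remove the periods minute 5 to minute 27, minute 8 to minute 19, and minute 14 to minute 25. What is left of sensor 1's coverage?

minute 27 to minute 32, minute 52 to minute 60

Merge the first list: minute 26 to minute 32, minute 52 to minute 60.
Merge the second list: minute 5 to minute 27.
minute 26 to minute 32 minus B → minute 27 to minute 32.
minute 52 to minute 60: no B overlap → unchanged.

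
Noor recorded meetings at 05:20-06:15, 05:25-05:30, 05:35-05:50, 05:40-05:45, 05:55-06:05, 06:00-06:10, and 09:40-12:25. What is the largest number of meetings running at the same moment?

3

Sweep endpoints in order; track running count of active intervals.
Peak of 3 reached at 05:40.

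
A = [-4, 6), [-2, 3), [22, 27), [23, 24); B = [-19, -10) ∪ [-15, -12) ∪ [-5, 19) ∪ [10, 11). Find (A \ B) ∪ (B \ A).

First set merges to [-4, 6), [22, 27).
Second set merges to [-19, -10), [-5, 19).
A \ B = [22, 27).
B \ A = [-19, -10), [-5, -4), [6, 19).
Union of the two gives the symmetric difference.

[-19, -10) ∪ [-5, -4) ∪ [6, 19) ∪ [22, 27)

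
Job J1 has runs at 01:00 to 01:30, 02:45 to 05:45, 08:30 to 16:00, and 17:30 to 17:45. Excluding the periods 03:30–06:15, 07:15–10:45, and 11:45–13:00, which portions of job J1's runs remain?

01:00–01:30 is untouched.
02:45–05:45 with B removed leaves 02:45–03:30.
08:30–16:00 with B removed leaves 10:45–11:45, 13:00–16:00.
17:30–17:45 is untouched.

01:00–01:30, 02:45–03:30, 10:45–11:45, 13:00–16:00, 17:30–17:45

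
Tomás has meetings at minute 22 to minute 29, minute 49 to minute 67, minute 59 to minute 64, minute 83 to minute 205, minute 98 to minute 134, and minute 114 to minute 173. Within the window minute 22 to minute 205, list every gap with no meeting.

The merged coverage is minute 22 to minute 29, minute 49 to minute 67, minute 83 to minute 205.
Complement within minute 22 to minute 205: minute 29 to minute 49, minute 67 to minute 83.

minute 29 to minute 49, minute 67 to minute 83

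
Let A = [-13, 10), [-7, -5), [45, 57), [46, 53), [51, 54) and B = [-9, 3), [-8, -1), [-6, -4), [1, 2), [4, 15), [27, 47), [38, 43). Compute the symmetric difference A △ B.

[-13, -9) ∪ [3, 4) ∪ [10, 15) ∪ [27, 45) ∪ [47, 57)

Merge the first list: [-13, 10), [45, 57).
Merge the second list: [-9, 3), [4, 15), [27, 47).
Only in the first: [-13, -9), [3, 4), [47, 57).
Only in the second: [10, 15), [27, 45).
Together these are the periods covered by exactly one.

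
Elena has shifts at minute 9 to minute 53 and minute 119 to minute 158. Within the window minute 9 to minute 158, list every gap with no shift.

After merging, the occupied span is minute 9 to minute 53, minute 119 to minute 158.
Gaps within minute 9 to minute 158: minute 53 to minute 119.

minute 53 to minute 119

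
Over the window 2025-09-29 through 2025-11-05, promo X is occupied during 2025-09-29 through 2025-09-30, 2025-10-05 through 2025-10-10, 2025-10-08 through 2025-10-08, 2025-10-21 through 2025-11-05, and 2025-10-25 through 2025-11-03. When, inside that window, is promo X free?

2025-10-01 through 2025-10-04, 2025-10-11 through 2025-10-20

Covered (merged): 2025-09-29 through 2025-09-30, 2025-10-05 through 2025-10-10, 2025-10-21 through 2025-11-05.
Complement within 2025-09-29 through 2025-11-05: 2025-10-01 through 2025-10-04, 2025-10-11 through 2025-10-20.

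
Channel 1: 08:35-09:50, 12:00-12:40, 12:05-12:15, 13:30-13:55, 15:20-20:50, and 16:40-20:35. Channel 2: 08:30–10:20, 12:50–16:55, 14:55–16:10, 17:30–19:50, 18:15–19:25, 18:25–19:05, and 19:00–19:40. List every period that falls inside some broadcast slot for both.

A, merged: 08:35-09:50, 12:00-12:40, 13:30-13:55, 15:20-20:50.
B, merged: 08:30-10:20, 12:50-16:55, 17:30-19:50.
08:35-09:50 overlaps B on 08:35-09:50.
12:00-12:40 falls entirely outside B.
13:30-13:55 overlaps B on 13:30-13:55.
15:20-20:50 overlaps B on 15:20-16:55, 17:30-19:50.

08:35-09:50, 13:30-13:55, 15:20-16:55, 17:30-19:50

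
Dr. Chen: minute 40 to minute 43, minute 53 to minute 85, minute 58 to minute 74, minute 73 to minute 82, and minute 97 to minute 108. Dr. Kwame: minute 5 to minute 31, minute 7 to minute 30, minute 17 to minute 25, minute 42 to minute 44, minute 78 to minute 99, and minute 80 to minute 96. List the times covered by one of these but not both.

A, merged: minute 40 to minute 43, minute 53 to minute 85, minute 97 to minute 108.
B, merged: minute 5 to minute 31, minute 42 to minute 44, minute 78 to minute 99.
A but not B: minute 40 to minute 42, minute 53 to minute 78, minute 99 to minute 108.
B but not A: minute 5 to minute 31, minute 43 to minute 44, minute 85 to minute 97.
Combining gives A △ B.

minute 5 to minute 31, minute 40 to minute 42, minute 43 to minute 44, minute 53 to minute 78, minute 85 to minute 97, minute 99 to minute 108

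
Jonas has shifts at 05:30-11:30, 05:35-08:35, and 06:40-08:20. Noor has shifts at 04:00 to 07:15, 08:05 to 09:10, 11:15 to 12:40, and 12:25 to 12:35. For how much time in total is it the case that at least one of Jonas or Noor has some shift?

8 h 40 min

A, merged: 05:30–11:30.
B, merged: 04:00–07:15, 08:05–09:10, 11:15–12:40.
A ∪ B = 04:00–12:40.
Total: 8 h 40 min.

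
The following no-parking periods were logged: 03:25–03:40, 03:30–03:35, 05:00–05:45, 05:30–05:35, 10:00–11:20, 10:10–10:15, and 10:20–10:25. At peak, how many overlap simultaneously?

2

At 03:30, 2 of the intervals are simultaneously active.
No point has more.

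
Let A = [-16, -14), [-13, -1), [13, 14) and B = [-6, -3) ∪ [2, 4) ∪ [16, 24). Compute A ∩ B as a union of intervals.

[-6, -3)

[-16, -14) falls entirely outside B.
[-13, -1) overlaps B on [-6, -3).
[13, 14) falls entirely outside B.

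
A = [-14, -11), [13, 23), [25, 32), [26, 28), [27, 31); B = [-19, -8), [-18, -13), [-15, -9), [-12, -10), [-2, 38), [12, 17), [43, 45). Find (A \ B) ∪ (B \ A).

A, merged: [-14, -11), [13, 23), [25, 32).
B, merged: [-19, -8), [-2, 38), [43, 45).
A but not B: none.
B but not A: [-19, -14), [-11, -8), [-2, 13), [23, 25), [32, 38), [43, 45).
Combining gives A △ B.

[-19, -14) ∪ [-11, -8) ∪ [-2, 13) ∪ [23, 25) ∪ [32, 38) ∪ [43, 45)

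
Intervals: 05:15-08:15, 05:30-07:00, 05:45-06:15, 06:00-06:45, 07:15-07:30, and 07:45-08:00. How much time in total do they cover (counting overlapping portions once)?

Merged: 05:15-08:15.
Length: 3 h.

3 h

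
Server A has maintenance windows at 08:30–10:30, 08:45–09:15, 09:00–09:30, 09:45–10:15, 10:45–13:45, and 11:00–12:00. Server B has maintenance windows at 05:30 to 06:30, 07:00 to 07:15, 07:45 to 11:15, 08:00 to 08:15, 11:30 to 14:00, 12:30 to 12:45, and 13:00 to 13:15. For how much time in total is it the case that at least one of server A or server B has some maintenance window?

A, merged: 08:30–10:30, 10:45–13:45.
B, merged: 05:30–06:30, 07:00–07:15, 07:45–11:15, 11:30–14:00.
A ∪ B = 05:30–06:30, 07:00–07:15, 07:45–14:00.
Total: 1 h + 15 min + 6 h 15 min = 7 h 30 min.

7 h 30 min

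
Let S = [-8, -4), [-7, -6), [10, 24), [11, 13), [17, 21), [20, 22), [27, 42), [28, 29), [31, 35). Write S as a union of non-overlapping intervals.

[-8, -4) ∪ [10, 24) ∪ [27, 42)

[-7, -6) overlaps/touches [-8, -4) → extend to [-8, -4).
[10, 24) is disjoint → start new block.
[11, 13) overlaps/touches [10, 24) → extend to [10, 24).
[17, 21) overlaps/touches [10, 24) → extend to [10, 24).
[20, 22) overlaps/touches [10, 24) → extend to [10, 24).
[27, 42) is disjoint → start new block.
[28, 29) overlaps/touches [27, 42) → extend to [27, 42).
[31, 35) overlaps/touches [27, 42) → extend to [27, 42).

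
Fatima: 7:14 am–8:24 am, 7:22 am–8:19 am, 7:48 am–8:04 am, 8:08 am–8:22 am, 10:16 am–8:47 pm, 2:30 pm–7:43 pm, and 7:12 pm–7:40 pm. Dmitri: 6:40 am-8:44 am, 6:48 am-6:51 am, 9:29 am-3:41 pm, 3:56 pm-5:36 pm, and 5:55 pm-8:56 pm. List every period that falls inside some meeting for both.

7:14 am–8:24 am, 10:16 am–3:41 pm, 3:56 pm–5:36 pm, 5:55 pm–8:47 pm

Merge the first list: 7:14 am–8:24 am, 10:16 am–8:47 pm.
Merge the second list: 6:40 am–8:44 am, 9:29 am–3:41 pm, 3:56 pm–5:36 pm, 5:55 pm–8:56 pm.
7:14 am–8:24 am meets the second set on 7:14 am–8:24 am.
10:16 am–8:47 pm meets the second set on 10:16 am–3:41 pm, 3:56 pm–5:36 pm, 5:55 pm–8:47 pm.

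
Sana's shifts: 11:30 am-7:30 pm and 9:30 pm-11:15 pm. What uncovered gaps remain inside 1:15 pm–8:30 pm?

After merging, the occupied span is 11:30 am–7:30 pm, 9:30 pm–11:15 pm.
Complement within 1:15 pm–8:30 pm: 7:30 pm–8:30 pm.

7:30 pm–8:30 pm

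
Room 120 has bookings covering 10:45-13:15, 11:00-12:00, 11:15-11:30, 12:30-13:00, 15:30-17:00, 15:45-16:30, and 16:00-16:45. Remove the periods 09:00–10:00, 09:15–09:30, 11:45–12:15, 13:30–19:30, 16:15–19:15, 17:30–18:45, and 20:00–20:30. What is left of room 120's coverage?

10:45-11:45, 12:15-13:15

Merge the first list: 10:45-13:15, 15:30-17:00.
Merge the second list: 09:00-10:00, 11:45-12:15, 13:30-19:30, 20:00-20:30.
10:45-13:15 minus B → 10:45-11:45, 12:15-13:15.
15:30-17:00: fully covered by B → removed.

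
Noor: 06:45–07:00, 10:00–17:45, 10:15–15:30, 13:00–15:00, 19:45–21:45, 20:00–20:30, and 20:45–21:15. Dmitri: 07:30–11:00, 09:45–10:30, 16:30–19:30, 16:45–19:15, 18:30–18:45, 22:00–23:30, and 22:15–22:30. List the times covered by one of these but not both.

Merge the first list: 06:45–07:00, 10:00–17:45, 19:45–21:45.
Merge the second list: 07:30–11:00, 16:30–19:30, 22:00–23:30.
A \ B = 06:45–07:00, 11:00–16:30, 19:45–21:45.
B \ A = 07:30–10:00, 17:45–19:30, 22:00–23:30.
Union of the two gives the symmetric difference.

06:45–07:00, 07:30–10:00, 11:00–16:30, 17:45–19:30, 19:45–21:45, 22:00–23:30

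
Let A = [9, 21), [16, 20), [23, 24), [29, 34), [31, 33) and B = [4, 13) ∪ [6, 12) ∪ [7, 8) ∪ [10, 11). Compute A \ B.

[13, 21) ∪ [23, 24) ∪ [29, 34)

First set merges to [9, 21), [23, 24), [29, 34).
Second set merges to [4, 13).
[9, 21) minus B → [13, 21).
[23, 24): no B overlap → unchanged.
[29, 34): no B overlap → unchanged.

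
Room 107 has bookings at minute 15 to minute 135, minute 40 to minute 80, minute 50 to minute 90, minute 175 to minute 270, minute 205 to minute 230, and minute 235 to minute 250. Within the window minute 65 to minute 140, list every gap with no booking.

minute 135 to minute 140

Covered (merged): minute 15 to minute 135, minute 175 to minute 270.
Uncovered inside minute 65 to minute 140: minute 135 to minute 140.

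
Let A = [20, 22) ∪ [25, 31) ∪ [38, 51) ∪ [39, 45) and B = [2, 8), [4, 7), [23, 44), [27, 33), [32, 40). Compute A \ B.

[20, 22) ∪ [44, 51)

A, merged: [20, 22), [25, 31), [38, 51).
B, merged: [2, 8), [23, 44).
[20, 22): no B overlap → unchanged.
[25, 31): fully covered by B → removed.
[38, 51) minus B → [44, 51).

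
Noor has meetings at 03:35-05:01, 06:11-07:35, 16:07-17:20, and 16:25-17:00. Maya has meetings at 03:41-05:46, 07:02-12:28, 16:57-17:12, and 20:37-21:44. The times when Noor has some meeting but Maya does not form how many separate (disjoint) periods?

A, merged: 03:35–05:01, 06:11–07:35, 16:07–17:20.
A \ B = 03:35–03:41, 06:11–07:02, 16:07–16:57, 17:12–17:20.
That is 4 disjoint pieces.

4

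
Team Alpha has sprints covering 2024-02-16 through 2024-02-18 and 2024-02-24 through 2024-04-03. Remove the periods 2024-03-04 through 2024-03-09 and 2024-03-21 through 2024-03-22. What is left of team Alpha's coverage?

2024-02-16 through 2024-02-18: no B overlap → unchanged.
2024-02-24 through 2024-04-03 minus B → 2024-02-24 through 2024-03-03, 2024-03-10 through 2024-03-20, 2024-03-23 through 2024-04-03.

2024-02-16 through 2024-02-18, 2024-02-24 through 2024-03-03, 2024-03-10 through 2024-03-20, 2024-03-23 through 2024-04-03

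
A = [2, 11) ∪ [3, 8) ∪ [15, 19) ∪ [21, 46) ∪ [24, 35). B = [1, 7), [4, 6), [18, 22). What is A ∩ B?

[2, 7) ∪ [18, 19) ∪ [21, 22)

Merge the first list: [2, 11), [15, 19), [21, 46).
Merge the second list: [1, 7), [18, 22).
[2, 11) overlaps B on [2, 7).
[15, 19) overlaps B on [18, 19).
[21, 46) overlaps B on [21, 22).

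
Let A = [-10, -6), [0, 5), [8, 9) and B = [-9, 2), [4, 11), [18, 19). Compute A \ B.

[-10, -6) minus B → [-10, -9).
[0, 5) minus B → [2, 4).
[8, 9): fully covered by B → removed.

[-10, -9) ∪ [2, 4)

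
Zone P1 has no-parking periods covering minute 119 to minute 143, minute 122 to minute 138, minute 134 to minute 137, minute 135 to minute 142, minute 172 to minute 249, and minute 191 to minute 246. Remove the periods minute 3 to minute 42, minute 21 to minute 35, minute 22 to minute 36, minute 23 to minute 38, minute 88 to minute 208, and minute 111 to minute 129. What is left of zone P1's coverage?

Merge the first list: minute 119 to minute 143, minute 172 to minute 249.
Merge the second list: minute 3 to minute 42, minute 88 to minute 208.
minute 119 to minute 143 lies entirely inside B → drops out.
minute 172 to minute 249 with B removed leaves minute 208 to minute 249.

minute 208 to minute 249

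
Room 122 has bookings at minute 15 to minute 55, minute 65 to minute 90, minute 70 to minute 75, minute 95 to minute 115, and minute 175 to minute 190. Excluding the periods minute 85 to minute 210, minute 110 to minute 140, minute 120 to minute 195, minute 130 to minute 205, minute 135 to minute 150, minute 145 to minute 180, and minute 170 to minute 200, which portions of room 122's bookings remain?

minute 15 to minute 55, minute 65 to minute 85

Merge the first list: minute 15 to minute 55, minute 65 to minute 90, minute 95 to minute 115, minute 175 to minute 190.
Merge the second list: minute 85 to minute 210.
minute 15 to minute 55: no B overlap → unchanged.
minute 65 to minute 90 minus B → minute 65 to minute 85.
minute 95 to minute 115: fully covered by B → removed.
minute 175 to minute 190: fully covered by B → removed.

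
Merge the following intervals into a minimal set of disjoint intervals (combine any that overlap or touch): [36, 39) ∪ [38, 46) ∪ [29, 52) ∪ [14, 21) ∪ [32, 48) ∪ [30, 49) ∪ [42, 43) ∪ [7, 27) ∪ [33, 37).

Sort by start: [7, 27), [14, 21), [29, 52), [30, 49), [32, 48), [33, 37), [36, 39), [38, 46), [42, 43).
[14, 21) overlaps/touches [7, 27) → extend to [7, 27).
[29, 52) is disjoint → start new block.
[30, 49) overlaps/touches [29, 52) → extend to [29, 52).
[32, 48) overlaps/touches [29, 52) → extend to [29, 52).
[33, 37) overlaps/touches [29, 52) → extend to [29, 52).
[36, 39) overlaps/touches [29, 52) → extend to [29, 52).
[38, 46) overlaps/touches [29, 52) → extend to [29, 52).
[42, 43) overlaps/touches [29, 52) → extend to [29, 52).

[7, 27) ∪ [29, 52)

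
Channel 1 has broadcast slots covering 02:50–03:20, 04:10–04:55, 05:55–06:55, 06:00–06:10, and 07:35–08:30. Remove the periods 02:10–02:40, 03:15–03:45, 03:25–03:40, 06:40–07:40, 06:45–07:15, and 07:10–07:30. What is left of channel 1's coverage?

First set merges to 02:50–03:20, 04:10–04:55, 05:55–06:55, 07:35–08:30.
Second set merges to 02:10–02:40, 03:15–03:45, 06:40–07:40.
02:50–03:20 \ B = 02:50–03:15.
04:10–04:55: nothing removed.
05:55–06:55 \ B = 05:55–06:40.
07:35–08:30 \ B = 07:40–08:30.

02:50–03:15, 04:10–04:55, 05:55–06:40, 07:40–08:30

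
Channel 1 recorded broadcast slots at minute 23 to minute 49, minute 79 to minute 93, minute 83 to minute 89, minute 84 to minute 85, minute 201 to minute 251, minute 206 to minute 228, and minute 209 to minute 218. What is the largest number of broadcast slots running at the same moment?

3

Sweep endpoints in order; track running count of active intervals.
Peak of 3 reached at minute 84.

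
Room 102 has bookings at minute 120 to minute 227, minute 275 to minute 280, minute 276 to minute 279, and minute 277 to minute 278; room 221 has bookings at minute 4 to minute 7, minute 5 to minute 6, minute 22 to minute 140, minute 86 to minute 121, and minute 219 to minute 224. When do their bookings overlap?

minute 120 to minute 140, minute 219 to minute 224

Merge the first list: minute 120 to minute 227, minute 275 to minute 280.
Merge the second list: minute 4 to minute 7, minute 22 to minute 140, minute 219 to minute 224.
minute 120 to minute 227 meets the second set on minute 120 to minute 140, minute 219 to minute 224.
minute 275 to minute 280: no overlap with the second set.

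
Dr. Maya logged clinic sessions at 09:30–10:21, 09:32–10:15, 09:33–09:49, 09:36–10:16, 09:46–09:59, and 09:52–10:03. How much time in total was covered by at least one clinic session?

Merged: 09:30-10:21.
Length: 51 min.

51 min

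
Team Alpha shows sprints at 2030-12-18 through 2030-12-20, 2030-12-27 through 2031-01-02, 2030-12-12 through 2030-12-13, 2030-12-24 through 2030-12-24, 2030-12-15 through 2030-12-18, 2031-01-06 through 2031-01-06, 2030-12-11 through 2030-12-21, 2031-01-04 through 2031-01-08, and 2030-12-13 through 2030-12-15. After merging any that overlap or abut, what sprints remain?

Sort by start: 2030-12-11 through 2030-12-21, 2030-12-12 through 2030-12-13, 2030-12-13 through 2030-12-15, 2030-12-15 through 2030-12-18, 2030-12-18 through 2030-12-20, 2030-12-24 through 2030-12-24, 2030-12-27 through 2031-01-02, 2031-01-04 through 2031-01-08, 2031-01-06 through 2031-01-06.
2030-12-12 through 2030-12-13 overlaps/touches 2030-12-11 through 2030-12-21 → extend to 2030-12-11 through 2030-12-21.
2030-12-13 through 2030-12-15 overlaps/touches 2030-12-11 through 2030-12-21 → extend to 2030-12-11 through 2030-12-21.
2030-12-15 through 2030-12-18 overlaps/touches 2030-12-11 through 2030-12-21 → extend to 2030-12-11 through 2030-12-21.
2030-12-18 through 2030-12-20 overlaps/touches 2030-12-11 through 2030-12-21 → extend to 2030-12-11 through 2030-12-21.
2030-12-24 through 2030-12-24 is disjoint → start new block.
2030-12-27 through 2031-01-02 is disjoint → start new block.
2031-01-04 through 2031-01-08 is disjoint → start new block.
2031-01-06 through 2031-01-06 overlaps/touches 2031-01-04 through 2031-01-08 → extend to 2031-01-04 through 2031-01-08.

2030-12-11 through 2030-12-21, 2030-12-24 through 2030-12-24, 2030-12-27 through 2031-01-02, 2031-01-04 through 2031-01-08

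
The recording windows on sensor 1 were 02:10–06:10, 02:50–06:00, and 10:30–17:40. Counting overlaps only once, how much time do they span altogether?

Merged: 02:10–06:10, 10:30–17:40.
Lengths: 4 h + 7 h 10 min = 11 h 10 min.

11 h 10 min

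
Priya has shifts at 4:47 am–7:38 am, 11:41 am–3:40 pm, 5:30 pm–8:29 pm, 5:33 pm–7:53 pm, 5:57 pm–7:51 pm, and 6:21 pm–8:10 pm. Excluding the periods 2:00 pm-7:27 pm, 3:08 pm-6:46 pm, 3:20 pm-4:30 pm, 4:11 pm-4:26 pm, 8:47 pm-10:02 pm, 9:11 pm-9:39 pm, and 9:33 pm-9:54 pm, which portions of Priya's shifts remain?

4:47 am–7:38 am, 11:41 am–2:00 pm, 7:27 pm–8:29 pm

First set merges to 4:47 am–7:38 am, 11:41 am–3:40 pm, 5:30 pm–8:29 pm.
Second set merges to 2:00 pm–7:27 pm, 8:47 pm–10:02 pm.
4:47 am–7:38 am: nothing removed.
11:41 am–3:40 pm \ B = 11:41 am–2:00 pm.
5:30 pm–8:29 pm \ B = 7:27 pm–8:29 pm.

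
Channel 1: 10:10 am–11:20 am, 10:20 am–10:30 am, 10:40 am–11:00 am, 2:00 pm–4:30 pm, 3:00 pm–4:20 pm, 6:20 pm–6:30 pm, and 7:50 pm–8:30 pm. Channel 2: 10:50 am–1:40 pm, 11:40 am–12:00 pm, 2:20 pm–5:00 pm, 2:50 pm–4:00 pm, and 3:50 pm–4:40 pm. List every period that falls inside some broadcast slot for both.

Merge the first list: 10:10 am–11:20 am, 2:00 pm–4:30 pm, 6:20 pm–6:30 pm, 7:50 pm–8:30 pm.
Merge the second list: 10:50 am–1:40 pm, 2:20 pm–5:00 pm.
10:10 am–11:20 am overlaps B on 10:50 am–11:20 am.
2:00 pm–4:30 pm overlaps B on 2:20 pm–4:30 pm.
6:20 pm–6:30 pm falls entirely outside B.
7:50 pm–8:30 pm falls entirely outside B.

10:50 am–11:20 am, 2:20 pm–4:30 pm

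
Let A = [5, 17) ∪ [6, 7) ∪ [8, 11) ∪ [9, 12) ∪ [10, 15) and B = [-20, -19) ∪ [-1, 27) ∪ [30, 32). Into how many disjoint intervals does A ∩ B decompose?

Merge the first list: [5, 17).
A ∩ B = [5, 17).
That is 1 disjoint piece.

1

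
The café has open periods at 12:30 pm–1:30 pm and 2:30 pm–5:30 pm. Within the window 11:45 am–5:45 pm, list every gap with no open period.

Covered (merged): 12:30 pm-1:30 pm, 2:30 pm-5:30 pm.
Complement within 11:45 am-5:45 pm: 11:45 am-12:30 pm, 1:30 pm-2:30 pm, 5:30 pm-5:45 pm.

11:45 am-12:30 pm, 1:30 pm-2:30 pm, 5:30 pm-5:45 pm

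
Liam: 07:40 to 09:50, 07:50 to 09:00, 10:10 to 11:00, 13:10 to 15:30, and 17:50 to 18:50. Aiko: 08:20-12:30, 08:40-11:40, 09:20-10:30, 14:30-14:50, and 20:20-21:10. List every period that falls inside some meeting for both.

Merge the first list: 07:40-09:50, 10:10-11:00, 13:10-15:30, 17:50-18:50.
Merge the second list: 08:20-12:30, 14:30-14:50, 20:20-21:10.
07:40-09:50 overlaps B on 08:20-09:50.
10:10-11:00 overlaps B on 10:10-11:00.
13:10-15:30 overlaps B on 14:30-14:50.
17:50-18:50 falls entirely outside B.

08:20-09:50, 10:10-11:00, 14:30-14:50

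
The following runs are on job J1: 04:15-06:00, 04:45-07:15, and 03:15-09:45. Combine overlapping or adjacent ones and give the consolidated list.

Sort by start: 03:15-09:45, 04:15-06:00, 04:45-07:15.
04:15-06:00 overlaps/touches 03:15-09:45 → extend to 03:15-09:45.
04:45-07:15 overlaps/touches 03:15-09:45 → extend to 03:15-09:45.

03:15-09:45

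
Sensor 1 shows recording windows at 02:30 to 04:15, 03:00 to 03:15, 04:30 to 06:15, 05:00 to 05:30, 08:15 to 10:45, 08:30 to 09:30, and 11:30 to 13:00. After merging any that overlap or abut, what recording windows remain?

03:00–03:15 overlaps/touches 02:30–04:15 → extend to 02:30–04:15.
04:30–06:15 is disjoint → start new block.
05:00–05:30 overlaps/touches 04:30–06:15 → extend to 04:30–06:15.
08:15–10:45 is disjoint → start new block.
08:30–09:30 overlaps/touches 08:15–10:45 → extend to 08:15–10:45.
11:30–13:00 is disjoint → start new block.

02:30–04:15, 04:30–06:15, 08:15–10:45, 11:30–13:00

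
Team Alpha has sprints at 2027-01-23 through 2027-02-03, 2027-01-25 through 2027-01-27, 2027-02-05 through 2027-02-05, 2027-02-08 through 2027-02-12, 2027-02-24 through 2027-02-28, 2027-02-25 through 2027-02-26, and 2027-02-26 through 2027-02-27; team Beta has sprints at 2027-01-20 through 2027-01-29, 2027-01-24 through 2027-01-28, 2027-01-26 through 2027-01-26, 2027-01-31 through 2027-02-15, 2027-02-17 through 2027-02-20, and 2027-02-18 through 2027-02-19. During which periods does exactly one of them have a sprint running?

First set merges to 2027-01-23 through 2027-02-03, 2027-02-05 through 2027-02-05, 2027-02-08 through 2027-02-12, 2027-02-24 through 2027-02-28.
Second set merges to 2027-01-20 through 2027-01-29, 2027-01-31 through 2027-02-15, 2027-02-17 through 2027-02-20.
Only in the first: 2027-01-30 through 2027-01-30, 2027-02-24 through 2027-02-28.
Only in the second: 2027-01-20 through 2027-01-22, 2027-02-04 through 2027-02-04, 2027-02-06 through 2027-02-07, 2027-02-13 through 2027-02-15, 2027-02-17 through 2027-02-20.
Together these are the periods covered by exactly one.

2027-01-20 through 2027-01-22, 2027-01-30 through 2027-01-30, 2027-02-04 through 2027-02-04, 2027-02-06 through 2027-02-07, 2027-02-13 through 2027-02-15, 2027-02-17 through 2027-02-20, 2027-02-24 through 2027-02-28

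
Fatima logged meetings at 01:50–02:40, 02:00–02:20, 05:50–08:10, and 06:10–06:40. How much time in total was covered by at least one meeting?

3 h 10 min

Merged: 01:50–02:40, 05:50–08:10.
Lengths: 50 min + 2 h 20 min = 3 h 10 min.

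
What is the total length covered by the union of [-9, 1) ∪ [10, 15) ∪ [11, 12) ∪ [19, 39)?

35

Merged: [-9, 1), [10, 15), [19, 39).
Lengths: 10 + 5 + 20 = 35.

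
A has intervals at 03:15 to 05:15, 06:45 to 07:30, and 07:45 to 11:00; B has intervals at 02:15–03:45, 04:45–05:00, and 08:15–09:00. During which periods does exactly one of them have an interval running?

02:15–03:15, 03:45–04:45, 05:00–05:15, 06:45–07:30, 07:45–08:15, 09:00–11:00

A \ B = 03:45–04:45, 05:00–05:15, 06:45–07:30, 07:45–08:15, 09:00–11:00.
B \ A = 02:15–03:15.
Union of the two gives the symmetric difference.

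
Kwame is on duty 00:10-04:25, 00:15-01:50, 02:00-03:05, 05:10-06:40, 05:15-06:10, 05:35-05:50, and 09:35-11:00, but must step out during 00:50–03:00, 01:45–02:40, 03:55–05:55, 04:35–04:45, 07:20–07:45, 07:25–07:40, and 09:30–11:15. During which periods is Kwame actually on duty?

00:10–00:50, 03:00–03:55, 05:55–06:40

First set merges to 00:10–04:25, 05:10–06:40, 09:35–11:00.
Second set merges to 00:50–03:00, 03:55–05:55, 07:20–07:45, 09:30–11:15.
00:10–04:25 \ B = 00:10–00:50, 03:00–03:55.
05:10–06:40 \ B = 05:55–06:40.
09:35–11:00: entirely removed.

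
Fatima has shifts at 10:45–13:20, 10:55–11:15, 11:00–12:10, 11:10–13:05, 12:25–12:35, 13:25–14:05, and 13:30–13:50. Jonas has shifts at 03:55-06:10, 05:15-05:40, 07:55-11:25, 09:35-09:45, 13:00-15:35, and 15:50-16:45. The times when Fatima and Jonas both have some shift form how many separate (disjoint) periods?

A, merged: 10:45–13:20, 13:25–14:05.
B, merged: 03:55–06:10, 07:55–11:25, 13:00–15:35, 15:50–16:45.
A ∩ B = 10:45–11:25, 13:00–13:20, 13:25–14:05.
That is 3 disjoint pieces.

3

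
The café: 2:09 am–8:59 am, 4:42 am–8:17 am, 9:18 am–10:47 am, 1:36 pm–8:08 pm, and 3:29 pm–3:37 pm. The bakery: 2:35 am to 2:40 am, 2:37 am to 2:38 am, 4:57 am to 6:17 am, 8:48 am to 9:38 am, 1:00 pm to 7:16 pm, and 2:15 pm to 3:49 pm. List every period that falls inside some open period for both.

2:35 am–2:40 am, 4:57 am–6:17 am, 8:48 am–8:59 am, 9:18 am–9:38 am, 1:36 pm–7:16 pm

Merge the first list: 2:09 am–8:59 am, 9:18 am–10:47 am, 1:36 pm–8:08 pm.
Merge the second list: 2:35 am–2:40 am, 4:57 am–6:17 am, 8:48 am–9:38 am, 1:00 pm–7:16 pm.
2:09 am–8:59 am meets the second set on 2:35 am–2:40 am, 4:57 am–6:17 am, 8:48 am–8:59 am.
9:18 am–10:47 am meets the second set on 9:18 am–9:38 am.
1:36 pm–8:08 pm meets the second set on 1:36 pm–7:16 pm.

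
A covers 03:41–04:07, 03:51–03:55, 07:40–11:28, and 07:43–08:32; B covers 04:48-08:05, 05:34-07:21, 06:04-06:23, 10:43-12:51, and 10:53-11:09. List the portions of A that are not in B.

03:41-04:07, 08:05-10:43

First set merges to 03:41-04:07, 07:40-11:28.
Second set merges to 04:48-08:05, 10:43-12:51.
03:41-04:07: no B overlap → unchanged.
07:40-11:28 minus B → 08:05-10:43.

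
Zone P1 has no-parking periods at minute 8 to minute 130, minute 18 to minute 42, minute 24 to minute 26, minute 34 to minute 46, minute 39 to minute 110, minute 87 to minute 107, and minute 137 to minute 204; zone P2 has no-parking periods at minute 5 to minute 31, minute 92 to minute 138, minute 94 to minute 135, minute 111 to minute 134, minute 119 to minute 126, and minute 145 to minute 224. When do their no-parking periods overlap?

First set merges to minute 8 to minute 130, minute 137 to minute 204.
Second set merges to minute 5 to minute 31, minute 92 to minute 138, minute 145 to minute 224.
minute 8 to minute 130 ∩ B → minute 8 to minute 31, minute 92 to minute 130.
minute 137 to minute 204 ∩ B → minute 137 to minute 138, minute 145 to minute 204.

minute 8 to minute 31, minute 92 to minute 130, minute 137 to minute 138, minute 145 to minute 204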